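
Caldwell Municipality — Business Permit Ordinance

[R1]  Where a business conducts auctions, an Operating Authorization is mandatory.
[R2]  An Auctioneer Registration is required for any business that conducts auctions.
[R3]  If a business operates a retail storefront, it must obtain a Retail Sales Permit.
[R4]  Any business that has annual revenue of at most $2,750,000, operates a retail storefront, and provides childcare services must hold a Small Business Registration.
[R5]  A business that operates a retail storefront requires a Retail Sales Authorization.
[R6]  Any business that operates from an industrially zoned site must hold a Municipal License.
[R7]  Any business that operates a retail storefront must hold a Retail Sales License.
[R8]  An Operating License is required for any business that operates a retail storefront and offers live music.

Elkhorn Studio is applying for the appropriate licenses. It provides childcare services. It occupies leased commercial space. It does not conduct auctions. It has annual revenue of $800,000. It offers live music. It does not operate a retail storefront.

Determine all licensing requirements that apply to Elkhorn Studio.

None

[R1] does not conduct auctions → Operating Authorization not required.
[R2] does not conduct auctions → Auctioneer Registration not required.
[R3] does not operate a retail storefront → Retail Sales Permit not required.
[R4] revenue $800,000 ≤ $2,750,000; does not operate a retail storefront; provides childcare services → Small Business Registration not required.
[R5] does not operate a retail storefront → Retail Sales Authorization not required.
[R6] occupies leased commercial space (not: operates from an industrially zoned site) → Municipal License not required.
[R7] does not operate a retail storefront → Retail Sales License not required.
[R8] does not operate a retail storefront; offers live music → Operating License not required.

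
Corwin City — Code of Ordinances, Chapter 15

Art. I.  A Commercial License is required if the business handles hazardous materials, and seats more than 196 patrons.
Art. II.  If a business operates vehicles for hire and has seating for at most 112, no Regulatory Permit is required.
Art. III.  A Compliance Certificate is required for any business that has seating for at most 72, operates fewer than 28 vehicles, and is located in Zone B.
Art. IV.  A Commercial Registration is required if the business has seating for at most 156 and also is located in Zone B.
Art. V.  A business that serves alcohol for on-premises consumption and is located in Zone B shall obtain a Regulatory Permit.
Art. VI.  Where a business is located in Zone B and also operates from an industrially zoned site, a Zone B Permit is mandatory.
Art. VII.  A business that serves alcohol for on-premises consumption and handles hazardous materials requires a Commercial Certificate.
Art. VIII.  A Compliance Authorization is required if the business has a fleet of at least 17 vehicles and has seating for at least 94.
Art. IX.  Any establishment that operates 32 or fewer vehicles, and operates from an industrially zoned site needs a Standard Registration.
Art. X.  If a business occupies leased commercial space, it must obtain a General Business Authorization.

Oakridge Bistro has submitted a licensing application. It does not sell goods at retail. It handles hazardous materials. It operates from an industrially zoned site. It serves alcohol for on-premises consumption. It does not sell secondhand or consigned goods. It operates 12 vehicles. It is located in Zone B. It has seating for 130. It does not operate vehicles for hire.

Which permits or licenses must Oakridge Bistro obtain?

Art. I. handles hazardous materials; seating 130 ≤ 196 → Commercial License not required.
Art. II. does not operate vehicles for hire; seating 130 > 112 → Regulatory Permit exemption does not apply.
Art. III. seating 130 > 72; vehicles 12 < 28; is located in Zone B → Compliance Certificate not required.
Art. IV. seating 130 ≤ 156; is located in Zone B → Commercial Registration required.
Art. V. serves alcohol for on-premises consumption; is located in Zone B → Regulatory Permit required.
Art. VI. is located in Zone B; operates from an industrially zoned site → Zone B Permit required.
Art. VII. serves alcohol for on-premises consumption; handles hazardous materials → Commercial Certificate required.
Art. VIII. vehicles 12 < 17; seating 130 ≥ 94 → Compliance Authorization not required.
Art. IX. vehicles 12 ≤ 32; operates from an industrially zoned site → Standard Registration required.
Art. X. operates from an industrially zoned site (not: occupies leased commercial space) → General Business Authorization not required.

Commercial Certificate, Commercial Registration, Regulatory Permit, Standard Registration, Zone B Permit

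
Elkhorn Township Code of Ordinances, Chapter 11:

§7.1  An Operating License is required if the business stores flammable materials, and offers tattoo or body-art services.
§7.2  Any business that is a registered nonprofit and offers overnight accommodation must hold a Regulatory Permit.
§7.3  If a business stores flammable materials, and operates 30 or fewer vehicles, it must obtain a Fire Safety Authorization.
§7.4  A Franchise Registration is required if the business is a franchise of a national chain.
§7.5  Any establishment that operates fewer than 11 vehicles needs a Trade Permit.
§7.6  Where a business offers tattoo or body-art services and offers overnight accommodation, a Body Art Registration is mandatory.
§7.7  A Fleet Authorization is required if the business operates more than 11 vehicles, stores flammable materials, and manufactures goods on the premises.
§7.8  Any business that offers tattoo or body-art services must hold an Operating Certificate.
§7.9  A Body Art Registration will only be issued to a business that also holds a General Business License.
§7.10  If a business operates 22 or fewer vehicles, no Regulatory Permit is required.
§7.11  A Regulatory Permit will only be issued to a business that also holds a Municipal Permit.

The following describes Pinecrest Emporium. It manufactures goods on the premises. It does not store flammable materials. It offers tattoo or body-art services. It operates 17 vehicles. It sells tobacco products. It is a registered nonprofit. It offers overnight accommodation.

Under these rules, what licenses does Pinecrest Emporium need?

§7.1 does not store flammable materials; offers tattoo or body-art services → Operating License not required.
§7.2 is a registered nonprofit; offers overnight accommodation → Regulatory Permit required.
§7.3 does not store flammable materials; vehicles 17 ≤ 30 → Fire Safety Authorization not required.
§7.4 is a registered nonprofit (not: is a franchise of a national chain) → Franchise Registration not required.
§7.5 vehicles 17 ≥ 11 → Trade Permit not required.
§7.6 offers tattoo or body-art services; offers overnight accommodation → Body Art Registration required.
§7.7 vehicles 17 > 11; does not store flammable materials; manufactures goods on the premises → Fleet Authorization not required.
§7.8 offers tattoo or body-art services → Operating Certificate required.
§7.9 Body Art Registration is required → General Business License also required.
§7.10 vehicles 17 ≤ 22 → exempt from Regulatory Permit.
§7.11 Regulatory Permit is not required → no effect.

Body Art Registration, General Business License, Operating Certificate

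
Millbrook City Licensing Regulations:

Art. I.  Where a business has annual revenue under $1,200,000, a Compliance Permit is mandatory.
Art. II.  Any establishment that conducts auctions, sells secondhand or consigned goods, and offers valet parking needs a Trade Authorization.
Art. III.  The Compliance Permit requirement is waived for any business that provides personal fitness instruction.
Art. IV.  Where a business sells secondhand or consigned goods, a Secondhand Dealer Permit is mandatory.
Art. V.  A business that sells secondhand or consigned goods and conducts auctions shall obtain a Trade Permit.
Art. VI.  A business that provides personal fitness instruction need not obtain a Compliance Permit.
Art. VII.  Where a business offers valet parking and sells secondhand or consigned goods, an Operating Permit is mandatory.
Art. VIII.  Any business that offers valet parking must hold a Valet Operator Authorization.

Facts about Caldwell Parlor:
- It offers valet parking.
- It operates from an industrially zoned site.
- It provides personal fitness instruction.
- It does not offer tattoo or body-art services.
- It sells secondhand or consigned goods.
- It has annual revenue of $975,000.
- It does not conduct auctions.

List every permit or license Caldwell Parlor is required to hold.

Operating Permit, Secondhand Dealer Permit, Valet Operator Authorization

Art. I. revenue $975,000 < $1,200,000 → Compliance Permit required.
Art. II. does not conduct auctions; sells secondhand or consigned goods; offers valet parking → Trade Authorization not required.
Art. III. provides personal fitness instruction → exempt from Compliance Permit.
Art. IV. sells secondhand or consigned goods → Secondhand Dealer Permit required.
Art. V. sells secondhand or consigned goods; does not conduct auctions → Trade Permit not required.
Art. VI. provides personal fitness instruction → exempt from Compliance Permit.
Art. VII. offers valet parking; sells secondhand or consigned goods → Operating Permit required.
Art. VIII. offers valet parking → Valet Operator Authorization required.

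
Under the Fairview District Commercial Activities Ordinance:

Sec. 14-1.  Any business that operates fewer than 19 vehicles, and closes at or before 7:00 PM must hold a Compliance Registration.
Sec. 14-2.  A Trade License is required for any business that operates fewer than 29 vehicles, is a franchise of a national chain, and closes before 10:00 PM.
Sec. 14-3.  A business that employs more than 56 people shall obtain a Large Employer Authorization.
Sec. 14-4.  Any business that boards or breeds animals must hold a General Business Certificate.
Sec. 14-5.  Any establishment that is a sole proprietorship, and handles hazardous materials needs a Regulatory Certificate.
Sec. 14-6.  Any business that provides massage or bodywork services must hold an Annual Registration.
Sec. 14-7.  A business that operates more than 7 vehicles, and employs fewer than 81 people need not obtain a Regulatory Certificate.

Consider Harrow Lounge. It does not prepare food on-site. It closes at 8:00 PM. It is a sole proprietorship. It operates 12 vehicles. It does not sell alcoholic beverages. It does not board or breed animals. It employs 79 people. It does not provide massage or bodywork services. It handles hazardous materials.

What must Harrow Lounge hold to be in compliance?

Sec. 14-1. vehicles 12 < 19; closes 8:00 PM, after 7:00 PM → Compliance Registration not required.
Sec. 14-2. vehicles 12 < 29; is a sole proprietorship (not: is a franchise of a national chain); closes 8:00 PM, at/before 10:00 PM → Trade License not required.
Sec. 14-3. employees 79 > 56 → Large Employer Authorization required.
Sec. 14-4. does not board or breed animals → General Business Certificate not required.
Sec. 14-5. is a sole proprietorship; handles hazardous materials → Regulatory Certificate required.
Sec. 14-6. does not provide massage or bodywork services → Annual Registration not required.
Sec. 14-7. vehicles 12 > 7; employees 79 < 81 → exempt from Regulatory Certificate.

Large Employer Authorization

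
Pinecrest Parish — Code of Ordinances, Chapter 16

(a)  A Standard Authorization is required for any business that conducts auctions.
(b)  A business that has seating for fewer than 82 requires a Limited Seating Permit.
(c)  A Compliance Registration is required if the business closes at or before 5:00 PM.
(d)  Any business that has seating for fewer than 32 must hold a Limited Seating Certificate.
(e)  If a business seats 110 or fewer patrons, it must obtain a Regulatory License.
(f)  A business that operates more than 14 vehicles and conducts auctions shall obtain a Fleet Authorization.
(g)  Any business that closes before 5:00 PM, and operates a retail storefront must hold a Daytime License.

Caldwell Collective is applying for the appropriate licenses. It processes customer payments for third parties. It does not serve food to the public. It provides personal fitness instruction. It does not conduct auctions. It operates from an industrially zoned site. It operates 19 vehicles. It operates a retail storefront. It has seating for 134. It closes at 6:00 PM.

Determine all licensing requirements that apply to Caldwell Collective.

(a) does not conduct auctions → Standard Authorization not required.
(b) seating 134 ≥ 82 → Limited Seating Permit not required.
(c) closes 6:00 PM, after 5:00 PM → Compliance Registration not required.
(d) seating 134 ≥ 32 → Limited Seating Certificate not required.
(e) seating 134 > 110 → Regulatory License not required.
(f) vehicles 19 > 14; does not conduct auctions → Fleet Authorization not required.
(g) closes 6:00 PM, after 5:00 PM; operates a retail storefront → Daytime License not required.

None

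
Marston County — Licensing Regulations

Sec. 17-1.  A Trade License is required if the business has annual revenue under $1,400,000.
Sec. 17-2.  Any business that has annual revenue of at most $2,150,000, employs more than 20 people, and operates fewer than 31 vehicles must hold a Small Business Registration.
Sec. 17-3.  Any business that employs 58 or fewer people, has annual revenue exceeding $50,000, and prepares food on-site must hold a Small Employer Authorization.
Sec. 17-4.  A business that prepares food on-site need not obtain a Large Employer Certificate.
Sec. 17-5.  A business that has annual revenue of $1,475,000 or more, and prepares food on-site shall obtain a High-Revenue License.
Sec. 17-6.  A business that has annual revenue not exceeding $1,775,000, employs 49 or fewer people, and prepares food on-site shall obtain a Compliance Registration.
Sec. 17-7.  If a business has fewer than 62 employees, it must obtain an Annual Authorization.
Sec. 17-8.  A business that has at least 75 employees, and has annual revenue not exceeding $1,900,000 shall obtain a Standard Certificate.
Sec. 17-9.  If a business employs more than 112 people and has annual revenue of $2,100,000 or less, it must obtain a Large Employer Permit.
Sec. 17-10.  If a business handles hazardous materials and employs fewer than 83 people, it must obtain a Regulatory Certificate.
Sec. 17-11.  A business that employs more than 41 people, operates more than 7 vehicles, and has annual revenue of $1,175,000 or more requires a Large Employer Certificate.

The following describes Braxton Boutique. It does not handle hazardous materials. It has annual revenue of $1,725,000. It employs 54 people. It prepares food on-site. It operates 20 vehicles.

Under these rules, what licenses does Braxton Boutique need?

Sec. 17-1. revenue $1,725,000 ≥ $1,400,000 → Trade License not required.
Sec. 17-2. revenue $1,725,000 ≤ $2,150,000; employees 54 > 20; vehicles 20 < 31 → Small Business Registration required.
Sec. 17-3. employees 54 ≤ 58; revenue $1,725,000 > $50,000; prepares food on-site → Small Employer Authorization required.
Sec. 17-4. prepares food on-site → exempt from Large Employer Certificate.
Sec. 17-5. revenue $1,725,000 ≥ $1,475,000; prepares food on-site → High-Revenue License required.
Sec. 17-6. revenue $1,725,000 ≤ $1,775,000; employees 54 > 49; prepares food on-site → Compliance Registration not required.
Sec. 17-7. employees 54 < 62 → Annual Authorization required.
Sec. 17-8. employees 54 < 75; revenue $1,725,000 ≤ $1,900,000 → Standard Certificate not required.
Sec. 17-9. employees 54 ≤ 112; revenue $1,725,000 ≤ $2,100,000 → Large Employer Permit not required.
Sec. 17-10. does not handle hazardous materials; employees 54 < 83 → Regulatory Certificate not required.
Sec. 17-11. employees 54 > 41; vehicles 20 > 7; revenue $1,725,000 ≥ $1,175,000 → Large Employer Certificate required.

Annual Authorization, High-Revenue License, Small Business Registration, Small Employer Authorization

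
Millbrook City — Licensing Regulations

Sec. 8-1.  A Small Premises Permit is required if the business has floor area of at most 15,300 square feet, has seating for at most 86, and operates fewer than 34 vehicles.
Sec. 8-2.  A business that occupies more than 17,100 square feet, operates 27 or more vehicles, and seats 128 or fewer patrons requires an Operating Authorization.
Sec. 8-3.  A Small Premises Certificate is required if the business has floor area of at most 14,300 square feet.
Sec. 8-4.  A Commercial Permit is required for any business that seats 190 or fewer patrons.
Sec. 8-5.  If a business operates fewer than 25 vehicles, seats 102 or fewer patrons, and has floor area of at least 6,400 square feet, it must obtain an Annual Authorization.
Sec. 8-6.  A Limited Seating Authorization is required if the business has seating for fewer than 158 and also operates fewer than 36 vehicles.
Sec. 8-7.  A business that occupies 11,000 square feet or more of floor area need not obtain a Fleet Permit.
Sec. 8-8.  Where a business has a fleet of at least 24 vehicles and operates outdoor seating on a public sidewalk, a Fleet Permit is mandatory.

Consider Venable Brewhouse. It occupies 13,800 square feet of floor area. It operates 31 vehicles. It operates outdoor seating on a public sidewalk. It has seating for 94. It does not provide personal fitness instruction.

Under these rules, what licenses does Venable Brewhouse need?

Commercial Permit, Limited Seating Authorization, Small Premises Certificate

Sec. 8-1. floor area 13,800 square feet ≤ 15,300 square feet; seating 94 > 86; vehicles 31 < 34 → Small Premises Permit not required.
Sec. 8-2. floor area 13,800 square feet ≤ 17,100 square feet; vehicles 31 ≥ 27; seating 94 ≤ 128 → Operating Authorization not required.
Sec. 8-3. floor area 13,800 square feet ≤ 14,300 square feet → Small Premises Certificate required.
Sec. 8-4. seating 94 ≤ 190 → Commercial Permit required.
Sec. 8-5. vehicles 31 ≥ 25; seating 94 ≤ 102; floor area 13,800 square feet ≥ 6,400 square feet → Annual Authorization not required.
Sec. 8-6. seating 94 < 158; vehicles 31 < 36 → Limited Seating Authorization required.
Sec. 8-7. floor area 13,800 square feet ≥ 11,000 square feet → exempt from Fleet Permit.
Sec. 8-8. vehicles 31 ≥ 24; operates outdoor seating on a public sidewalk → Fleet Permit required.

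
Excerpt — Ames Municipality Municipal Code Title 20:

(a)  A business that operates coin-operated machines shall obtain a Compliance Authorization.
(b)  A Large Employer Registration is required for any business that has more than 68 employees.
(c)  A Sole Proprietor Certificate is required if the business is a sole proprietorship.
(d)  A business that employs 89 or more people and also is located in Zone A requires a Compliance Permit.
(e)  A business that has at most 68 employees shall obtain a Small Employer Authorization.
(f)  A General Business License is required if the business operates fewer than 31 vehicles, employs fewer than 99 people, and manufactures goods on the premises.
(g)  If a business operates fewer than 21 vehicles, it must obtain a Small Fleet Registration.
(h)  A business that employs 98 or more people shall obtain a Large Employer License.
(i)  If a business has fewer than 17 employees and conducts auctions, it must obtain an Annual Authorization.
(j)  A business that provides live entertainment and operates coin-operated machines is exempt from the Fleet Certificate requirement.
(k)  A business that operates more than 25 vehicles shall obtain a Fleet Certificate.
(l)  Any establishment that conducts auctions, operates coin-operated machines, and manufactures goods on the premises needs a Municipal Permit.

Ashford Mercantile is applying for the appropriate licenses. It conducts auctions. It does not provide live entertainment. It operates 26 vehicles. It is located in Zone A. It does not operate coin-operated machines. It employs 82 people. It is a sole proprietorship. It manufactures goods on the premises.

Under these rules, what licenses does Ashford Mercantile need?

Fleet Certificate, General Business License, Large Employer Registration, Sole Proprietor Certificate

(a) does not operate coin-operated machines → Compliance Authorization not required.
(b) employees 82 > 68 → Large Employer Registration required.
(c) is a sole proprietorship → Sole Proprietor Certificate required.
(d) employees 82 < 89; is located in Zone A → Compliance Permit not required.
(e) employees 82 > 68 → Small Employer Authorization not required.
(f) vehicles 26 < 31; employees 82 < 99; manufactures goods on the premises → General Business License required.
(g) vehicles 26 ≥ 21 → Small Fleet Registration not required.
(h) employees 82 < 98 → Large Employer License not required.
(i) employees 82 ≥ 17; conducts auctions → Annual Authorization not required.
(j) does not provide live entertainment; does not operate coin-operated machines → Fleet Certificate exemption does not apply.
(k) vehicles 26 > 25 → Fleet Certificate required.
(l) conducts auctions; does not operate coin-operated machines; manufactures goods on the premises → Municipal Permit not required.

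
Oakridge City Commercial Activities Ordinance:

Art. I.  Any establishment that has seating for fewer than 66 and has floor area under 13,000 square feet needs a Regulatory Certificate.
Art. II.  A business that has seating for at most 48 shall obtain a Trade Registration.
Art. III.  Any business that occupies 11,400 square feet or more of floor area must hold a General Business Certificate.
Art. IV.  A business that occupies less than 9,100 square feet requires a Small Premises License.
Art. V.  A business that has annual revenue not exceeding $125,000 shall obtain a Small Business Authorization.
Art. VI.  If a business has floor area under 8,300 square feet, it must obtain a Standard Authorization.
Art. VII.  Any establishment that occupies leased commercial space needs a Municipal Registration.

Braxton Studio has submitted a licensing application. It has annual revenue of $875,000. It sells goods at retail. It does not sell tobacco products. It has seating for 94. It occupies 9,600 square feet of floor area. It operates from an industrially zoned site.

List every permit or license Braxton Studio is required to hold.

None

Art. I. seating 94 ≥ 66; floor area 9,600 square feet < 13,000 square feet → Regulatory Certificate not required.
Art. II. seating 94 > 48 → Trade Registration not required.
Art. III. floor area 9,600 square feet < 11,400 square feet → General Business Certificate not required.
Art. IV. floor area 9,600 square feet ≥ 9,100 square feet → Small Premises License not required.
Art. V. revenue $875,000 > $125,000 → Small Business Authorization not required.
Art. VI. floor area 9,600 square feet ≥ 8,300 square feet → Standard Authorization not required.
Art. VII. operates from an industrially zoned site (not: occupies leased commercial space) → Municipal Registration not required.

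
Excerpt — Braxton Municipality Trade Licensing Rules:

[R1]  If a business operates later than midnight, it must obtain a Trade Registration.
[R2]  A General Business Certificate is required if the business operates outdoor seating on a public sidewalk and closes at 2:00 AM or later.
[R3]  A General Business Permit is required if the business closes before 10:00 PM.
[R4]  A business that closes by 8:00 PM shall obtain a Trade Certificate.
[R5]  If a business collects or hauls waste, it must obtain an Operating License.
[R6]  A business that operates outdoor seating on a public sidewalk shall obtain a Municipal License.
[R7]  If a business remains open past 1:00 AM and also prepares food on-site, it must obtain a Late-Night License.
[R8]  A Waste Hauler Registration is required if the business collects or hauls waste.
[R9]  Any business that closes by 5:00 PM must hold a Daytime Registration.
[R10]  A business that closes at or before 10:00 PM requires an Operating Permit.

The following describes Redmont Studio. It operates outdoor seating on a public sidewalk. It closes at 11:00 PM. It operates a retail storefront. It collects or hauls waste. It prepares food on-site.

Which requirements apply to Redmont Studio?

[R1] closes 11:00 PM, at/before midnight → Trade Registration not required.
[R2] operates outdoor seating on a public sidewalk; closes 11:00 PM, at/before 2:00 AM → General Business Certificate not required.
[R3] closes 11:00 PM, after 10:00 PM → General Business Permit not required.
[R4] closes 11:00 PM, after 8:00 PM → Trade Certificate not required.
[R5] collects or hauls waste → Operating License required.
[R6] operates outdoor seating on a public sidewalk → Municipal License required.
[R7] closes 11:00 PM, at/before 1:00 AM; prepares food on-site → Late-Night License not required.
[R8] collects or hauls waste → Waste Hauler Registration required.
[R9] closes 11:00 PM, after 5:00 PM → Daytime Registration not required.
[R10] closes 11:00 PM, after 10:00 PM → Operating Permit not required.

Municipal License, Operating License, Waste Hauler Registration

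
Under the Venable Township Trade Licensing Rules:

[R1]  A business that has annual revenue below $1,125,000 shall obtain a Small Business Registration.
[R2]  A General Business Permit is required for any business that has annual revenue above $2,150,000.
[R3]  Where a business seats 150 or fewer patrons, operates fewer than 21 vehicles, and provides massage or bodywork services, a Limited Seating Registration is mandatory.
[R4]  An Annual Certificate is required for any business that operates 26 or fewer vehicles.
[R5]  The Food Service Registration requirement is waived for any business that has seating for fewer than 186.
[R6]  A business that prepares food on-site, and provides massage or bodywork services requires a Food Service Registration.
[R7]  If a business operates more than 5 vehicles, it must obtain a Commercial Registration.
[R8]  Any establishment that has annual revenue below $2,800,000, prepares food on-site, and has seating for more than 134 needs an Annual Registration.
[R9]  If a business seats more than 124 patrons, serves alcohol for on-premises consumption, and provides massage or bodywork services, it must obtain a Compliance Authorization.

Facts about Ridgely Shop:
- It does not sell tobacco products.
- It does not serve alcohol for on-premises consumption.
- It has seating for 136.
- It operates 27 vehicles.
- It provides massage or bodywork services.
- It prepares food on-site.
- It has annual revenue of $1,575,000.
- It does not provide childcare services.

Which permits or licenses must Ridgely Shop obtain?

[R1] revenue $1,575,000 ≥ $1,125,000 → Small Business Registration not required.
[R2] revenue $1,575,000 ≤ $2,150,000 → General Business Permit not required.
[R3] seating 136 ≤ 150; vehicles 27 ≥ 21; provides massage or bodywork services → Limited Seating Registration not required.
[R4] vehicles 27 > 26 → Annual Certificate not required.
[R5] seating 136 < 186 → exempt from Food Service Registration.
[R6] prepares food on-site; provides massage or bodywork services → Food Service Registration required.
[R7] vehicles 27 > 5 → Commercial Registration required.
[R8] revenue $1,575,000 < $2,800,000; prepares food on-site; seating 136 > 134 → Annual Registration required.
[R9] seating 136 > 124; does not serve alcohol for on-premises consumption; provides massage or bodywork services → Compliance Authorization not required.

Annual Registration, Commercial Registration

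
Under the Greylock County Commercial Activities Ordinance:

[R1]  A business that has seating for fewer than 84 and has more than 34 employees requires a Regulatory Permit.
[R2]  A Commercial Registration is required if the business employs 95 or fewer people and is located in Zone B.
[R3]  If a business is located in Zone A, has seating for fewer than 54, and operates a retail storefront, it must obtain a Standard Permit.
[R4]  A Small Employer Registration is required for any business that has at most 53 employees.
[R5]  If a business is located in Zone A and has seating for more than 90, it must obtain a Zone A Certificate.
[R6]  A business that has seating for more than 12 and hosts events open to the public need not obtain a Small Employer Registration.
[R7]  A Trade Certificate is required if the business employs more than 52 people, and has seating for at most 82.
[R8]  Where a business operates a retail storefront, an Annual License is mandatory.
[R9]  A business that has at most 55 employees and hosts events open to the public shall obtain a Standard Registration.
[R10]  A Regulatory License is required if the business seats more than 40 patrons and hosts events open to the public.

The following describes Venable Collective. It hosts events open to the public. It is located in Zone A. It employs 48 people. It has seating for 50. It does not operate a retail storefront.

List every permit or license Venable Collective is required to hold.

[R1] seating 50 < 84; employees 48 > 34 → Regulatory Permit required.
[R2] employees 48 ≤ 95; is located in Zone A (not: is located in Zone B) → Commercial Registration not required.
[R3] is located in Zone A; seating 50 < 54; does not operate a retail storefront → Standard Permit not required.
[R4] employees 48 ≤ 53 → Small Employer Registration required.
[R5] is located in Zone A; seating 50 ≤ 90 → Zone A Certificate not required.
[R6] seating 50 > 12; hosts events open to the public → exempt from Small Employer Registration.
[R7] employees 48 ≤ 52; seating 50 ≤ 82 → Trade Certificate not required.
[R8] does not operate a retail storefront → Annual License not required.
[R9] employees 48 ≤ 55; hosts events open to the public → Standard Registration required.
[R10] seating 50 > 40; hosts events open to the public → Regulatory License required.

Regulatory License, Regulatory Permit, Standard Registration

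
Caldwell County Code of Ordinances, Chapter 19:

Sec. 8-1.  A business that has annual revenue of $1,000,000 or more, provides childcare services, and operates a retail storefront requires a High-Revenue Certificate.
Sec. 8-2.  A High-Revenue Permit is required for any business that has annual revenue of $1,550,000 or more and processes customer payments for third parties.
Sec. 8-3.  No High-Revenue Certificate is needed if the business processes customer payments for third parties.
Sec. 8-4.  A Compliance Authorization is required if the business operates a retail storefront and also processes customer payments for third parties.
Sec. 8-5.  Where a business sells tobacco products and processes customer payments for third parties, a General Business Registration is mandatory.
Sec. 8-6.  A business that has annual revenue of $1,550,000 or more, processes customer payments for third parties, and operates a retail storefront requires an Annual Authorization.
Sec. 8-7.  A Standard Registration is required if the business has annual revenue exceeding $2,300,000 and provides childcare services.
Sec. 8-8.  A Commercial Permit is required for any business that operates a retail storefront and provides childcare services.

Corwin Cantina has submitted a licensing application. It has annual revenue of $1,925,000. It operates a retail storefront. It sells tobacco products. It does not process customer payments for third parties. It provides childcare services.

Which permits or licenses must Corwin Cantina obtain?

Commercial Permit, High-Revenue Certificate

Sec. 8-1. revenue $1,925,000 ≥ $1,000,000; provides childcare services; operates a retail storefront → High-Revenue Certificate required.
Sec. 8-2. revenue $1,925,000 ≥ $1,550,000; does not process customer payments for third parties → High-Revenue Permit not required.
Sec. 8-3. does not process customer payments for third parties → High-Revenue Certificate exemption does not apply.
Sec. 8-4. operates a retail storefront; does not process customer payments for third parties → Compliance Authorization not required.
Sec. 8-5. sells tobacco products; does not process customer payments for third parties → General Business Registration not required.
Sec. 8-6. revenue $1,925,000 ≥ $1,550,000; does not process customer payments for third parties; operates a retail storefront → Annual Authorization not required.
Sec. 8-7. revenue $1,925,000 ≤ $2,300,000; provides childcare services → Standard Registration not required.
Sec. 8-8. operates a retail storefront; provides childcare services → Commercial Permit required.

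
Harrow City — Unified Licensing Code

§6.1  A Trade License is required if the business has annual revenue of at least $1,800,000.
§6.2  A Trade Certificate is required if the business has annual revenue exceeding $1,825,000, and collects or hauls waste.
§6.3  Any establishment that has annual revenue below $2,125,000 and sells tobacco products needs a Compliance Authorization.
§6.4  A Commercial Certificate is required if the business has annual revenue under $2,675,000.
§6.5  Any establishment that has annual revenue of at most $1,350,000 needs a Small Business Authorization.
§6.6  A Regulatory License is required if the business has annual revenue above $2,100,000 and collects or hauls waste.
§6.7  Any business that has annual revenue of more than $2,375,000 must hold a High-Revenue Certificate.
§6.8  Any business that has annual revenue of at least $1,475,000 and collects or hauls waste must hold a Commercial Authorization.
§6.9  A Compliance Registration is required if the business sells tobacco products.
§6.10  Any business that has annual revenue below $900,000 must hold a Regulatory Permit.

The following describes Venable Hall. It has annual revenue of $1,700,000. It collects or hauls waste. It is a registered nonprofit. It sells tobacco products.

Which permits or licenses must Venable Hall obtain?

Commercial Authorization, Commercial Certificate, Compliance Authorization, Compliance Registration

§6.1 revenue $1,700,000 < $1,800,000 → Trade License not required.
§6.2 revenue $1,700,000 ≤ $1,825,000; collects or hauls waste → Trade Certificate not required.
§6.3 revenue $1,700,000 < $2,125,000; sells tobacco products → Compliance Authorization required.
§6.4 revenue $1,700,000 < $2,675,000 → Commercial Certificate required.
§6.5 revenue $1,700,000 > $1,350,000 → Small Business Authorization not required.
§6.6 revenue $1,700,000 ≤ $2,100,000; collects or hauls waste → Regulatory License not required.
§6.7 revenue $1,700,000 ≤ $2,375,000 → High-Revenue Certificate not required.
§6.8 revenue $1,700,000 ≥ $1,475,000; collects or hauls waste → Commercial Authorization required.
§6.9 sells tobacco products → Compliance Registration required.
§6.10 revenue $1,700,000 ≥ $900,000 → Regulatory Permit not required.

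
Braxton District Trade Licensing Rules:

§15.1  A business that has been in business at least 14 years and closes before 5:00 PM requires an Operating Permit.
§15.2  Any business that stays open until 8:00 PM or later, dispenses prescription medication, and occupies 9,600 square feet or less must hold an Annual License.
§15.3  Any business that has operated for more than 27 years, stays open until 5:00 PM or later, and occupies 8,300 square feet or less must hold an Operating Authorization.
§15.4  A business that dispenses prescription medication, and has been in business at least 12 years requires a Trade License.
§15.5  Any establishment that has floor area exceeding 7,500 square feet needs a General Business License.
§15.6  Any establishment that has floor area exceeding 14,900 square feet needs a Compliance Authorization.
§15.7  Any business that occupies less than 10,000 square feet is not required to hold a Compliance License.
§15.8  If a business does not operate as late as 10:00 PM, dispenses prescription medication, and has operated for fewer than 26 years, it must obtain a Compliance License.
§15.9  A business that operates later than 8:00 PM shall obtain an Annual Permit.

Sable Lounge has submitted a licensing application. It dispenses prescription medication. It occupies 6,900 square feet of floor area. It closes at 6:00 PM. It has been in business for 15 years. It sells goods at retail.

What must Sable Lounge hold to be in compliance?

§15.1 years in business 15 ≥ 14; closes 6:00 PM, after 5:00 PM → Operating Permit not required.
§15.2 closes 6:00 PM, at/before 8:00 PM; dispenses prescription medication; floor area 6,900 square feet ≤ 9,600 square feet → Annual License not required.
§15.3 years in business 15 ≤ 27; closes 6:00 PM, after 5:00 PM; floor area 6,900 square feet ≤ 8,300 square feet → Operating Authorization not required.
§15.4 dispenses prescription medication; years in business 15 ≥ 12 → Trade License required.
§15.5 floor area 6,900 square feet ≤ 7,500 square feet → General Business License not required.
§15.6 floor area 6,900 square feet ≤ 14,900 square feet → Compliance Authorization not required.
§15.7 floor area 6,900 square feet < 10,000 square feet → exempt from Compliance License.
§15.8 closes 6:00 PM, at/before 10:00 PM; dispenses prescription medication; years in business 15 < 26 → Compliance License required.
§15.9 closes 6:00 PM, at/before 8:00 PM → Annual Permit not required.

Trade License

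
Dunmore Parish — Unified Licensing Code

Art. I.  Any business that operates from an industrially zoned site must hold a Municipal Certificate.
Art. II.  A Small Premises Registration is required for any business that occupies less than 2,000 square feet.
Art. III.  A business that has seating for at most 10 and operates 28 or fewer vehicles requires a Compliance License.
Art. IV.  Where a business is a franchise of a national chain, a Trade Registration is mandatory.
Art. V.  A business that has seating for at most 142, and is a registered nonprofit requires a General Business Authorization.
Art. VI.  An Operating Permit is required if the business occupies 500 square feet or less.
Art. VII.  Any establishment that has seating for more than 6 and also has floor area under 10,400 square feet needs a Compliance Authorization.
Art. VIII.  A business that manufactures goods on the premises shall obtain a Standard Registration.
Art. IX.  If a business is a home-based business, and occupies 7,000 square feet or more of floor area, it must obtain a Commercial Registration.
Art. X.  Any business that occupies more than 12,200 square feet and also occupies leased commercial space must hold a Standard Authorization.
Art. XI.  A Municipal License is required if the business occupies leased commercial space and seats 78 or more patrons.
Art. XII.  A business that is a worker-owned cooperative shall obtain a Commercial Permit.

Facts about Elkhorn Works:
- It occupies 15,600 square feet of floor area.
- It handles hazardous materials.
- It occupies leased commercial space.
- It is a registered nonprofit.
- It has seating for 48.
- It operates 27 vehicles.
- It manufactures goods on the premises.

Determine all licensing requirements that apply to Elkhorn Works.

Art. I. occupies leased commercial space (not: operates from an industrially zoned site) → Municipal Certificate not required.
Art. II. floor area 15,600 square feet ≥ 2,000 square feet → Small Premises Registration not required.
Art. III. seating 48 > 10; vehicles 27 ≤ 28 → Compliance License not required.
Art. IV. is a registered nonprofit (not: is a franchise of a national chain) → Trade Registration not required.
Art. V. seating 48 ≤ 142; is a registered nonprofit → General Business Authorization required.
Art. VI. floor area 15,600 square feet > 500 square feet → Operating Permit not required.
Art. VII. seating 48 > 6; floor area 15,600 square feet ≥ 10,400 square feet → Compliance Authorization not required.
Art. VIII. manufactures goods on the premises → Standard Registration required.
Art. IX. occupies leased commercial space (not: is a home-based business); floor area 15,600 square feet ≥ 7,000 square feet → Commercial Registration not required.
Art. X. floor area 15,600 square feet > 12,200 square feet; occupies leased commercial space → Standard Authorization required.
Art. XI. occupies leased commercial space; seating 48 < 78 → Municipal License not required.
Art. XII. is a registered nonprofit (not: is a worker-owned cooperative) → Commercial Permit not required.

General Business Authorization, Standard Authorization, Standard Registration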